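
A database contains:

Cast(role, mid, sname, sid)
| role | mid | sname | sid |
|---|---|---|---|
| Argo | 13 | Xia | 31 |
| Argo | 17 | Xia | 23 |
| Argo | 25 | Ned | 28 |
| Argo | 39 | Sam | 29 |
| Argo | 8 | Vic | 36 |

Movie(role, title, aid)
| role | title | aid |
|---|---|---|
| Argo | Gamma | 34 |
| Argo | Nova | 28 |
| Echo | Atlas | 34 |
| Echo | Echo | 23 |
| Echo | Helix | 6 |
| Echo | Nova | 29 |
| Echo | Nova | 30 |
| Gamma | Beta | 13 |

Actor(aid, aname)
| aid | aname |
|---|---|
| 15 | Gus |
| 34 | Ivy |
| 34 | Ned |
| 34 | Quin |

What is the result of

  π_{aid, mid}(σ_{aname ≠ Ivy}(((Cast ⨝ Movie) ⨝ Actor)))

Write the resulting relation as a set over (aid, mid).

{(34, 13), (34, 17), (34, 25), (34, 39), (34, 8)}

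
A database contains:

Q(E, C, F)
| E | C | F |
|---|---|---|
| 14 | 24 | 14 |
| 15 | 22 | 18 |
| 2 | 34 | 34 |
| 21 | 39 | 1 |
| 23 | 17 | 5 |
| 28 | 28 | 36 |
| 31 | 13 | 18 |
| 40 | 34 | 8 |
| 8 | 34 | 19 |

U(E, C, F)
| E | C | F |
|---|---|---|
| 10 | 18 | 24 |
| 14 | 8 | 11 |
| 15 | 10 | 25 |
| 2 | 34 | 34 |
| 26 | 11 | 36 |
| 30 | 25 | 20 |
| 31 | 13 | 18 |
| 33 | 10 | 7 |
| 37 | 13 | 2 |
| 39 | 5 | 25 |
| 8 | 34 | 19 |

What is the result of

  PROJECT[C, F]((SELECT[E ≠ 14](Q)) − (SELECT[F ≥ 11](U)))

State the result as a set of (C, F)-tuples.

Apply σ_{E ≠ 14}; surviving tuples: {(15, 22, 18), (2, 34, 34), (21, 39, 1), (23, 17, 5), (28, 28, 36), (31, 13, 18), (40, 34, 8), (8, 34, 19)}
Apply σ_{F ≥ 11}; surviving tuples: {(10, 18, 24), (14, 8, 11), (15, 10, 25), (2, 34, 34), (26, 11, 36), (30, 25, 20), (31, 13, 18), (39, 5, 25), (8, 34, 19)}
Taking the difference: {(15, 22, 18), (21, 39, 1), (23, 17, 5), (28, 28, 36), (40, 34, 8)}
Projecting to C, F: {(17, 5), (22, 18), (28, 36), (34, 8), (39, 1)}

{(17, 5), (22, 18), (28, 36), (34, 8), (39, 1)}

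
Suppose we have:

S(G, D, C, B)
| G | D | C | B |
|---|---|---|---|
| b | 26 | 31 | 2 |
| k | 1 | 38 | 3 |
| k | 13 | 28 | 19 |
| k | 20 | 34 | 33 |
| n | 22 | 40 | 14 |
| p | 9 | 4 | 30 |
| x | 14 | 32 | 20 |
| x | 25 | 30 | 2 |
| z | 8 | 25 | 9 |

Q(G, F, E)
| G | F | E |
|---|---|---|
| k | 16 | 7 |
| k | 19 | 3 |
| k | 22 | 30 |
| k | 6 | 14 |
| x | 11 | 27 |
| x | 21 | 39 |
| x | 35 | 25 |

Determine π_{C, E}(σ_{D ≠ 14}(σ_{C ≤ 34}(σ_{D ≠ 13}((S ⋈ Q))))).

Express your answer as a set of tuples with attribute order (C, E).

Joining S and Q on G yields {(k, 1, 38, 3, 16, 7), (k, 1, 38, 3, 19, 3), (k, 1, 38, 3, 22, 30), (k, 1, 38, 3, 6, 14), (k, 13, 28, 19, 16, 7), (k, 13, 28, 19, 19, 3), (k, 13, 28, 19, 22, 30), (k, 13, 28, 19, 6, 14), (k, 20, 34, 33, 16, 7), (k, 20, 34, 33, 19, 3), (k, 20, 34, 33, 22, 30), (k, 20, 34, 33, 6, 14), (x, 14, 32, 20, 11, 27), (x, 14, 32, 20, 21, 39), (x, 14, 32, 20, 35, 25), (x, 25, 30, 2, 11, 27), (x, 25, 30, 2, 21, 39), (x, 25, 30, 2, 35, 25)}.
Filtering on D ≠ 13 leaves {(k, 1, 38, 3, 16, 7), (k, 1, 38, 3, 19, 3), (k, 1, 38, 3, 22, 30), (k, 1, 38, 3, 6, 14), (k, 20, 34, 33, 16, 7), (k, 20, 34, 33, 19, 3), (k, 20, 34, 33, 22, 30), (k, 20, 34, 33, 6, 14), (x, 14, 32, 20, 11, 27), (x, 14, 32, 20, 21, 39), (x, 14, 32, 20, 35, 25), (x, 25, 30, 2, 11, 27), (x, 25, 30, 2, 21, 39), (x, 25, 30, 2, 35, 25)}.
Filtering on C ≤ 34 leaves {(k, 20, 34, 33, 16, 7), (k, 20, 34, 33, 19, 3), (k, 20, 34, 33, 22, 30), (k, 20, 34, 33, 6, 14), (x, 14, 32, 20, 11, 27), (x, 14, 32, 20, 21, 39), (x, 14, 32, 20, 35, 25), (x, 25, 30, 2, 11, 27), (x, 25, 30, 2, 21, 39), (x, 25, 30, 2, 35, 25)}.
Filtering on D ≠ 14 leaves {(k, 20, 34, 33, 16, 7), (k, 20, 34, 33, 19, 3), (k, 20, 34, 33, 22, 30), (k, 20, 34, 33, 6, 14), (x, 25, 30, 2, 11, 27), (x, 25, 30, 2, 21, 39), (x, 25, 30, 2, 35, 25)}.
Keep only column(s) C, E: {(30, 25), (30, 27), (30, 39), (34, 14), (34, 3), (34, 30), (34, 7)}

{(30, 25), (30, 27), (30, 39), (34, 14), (34, 3), (34, 30), (34, 7)}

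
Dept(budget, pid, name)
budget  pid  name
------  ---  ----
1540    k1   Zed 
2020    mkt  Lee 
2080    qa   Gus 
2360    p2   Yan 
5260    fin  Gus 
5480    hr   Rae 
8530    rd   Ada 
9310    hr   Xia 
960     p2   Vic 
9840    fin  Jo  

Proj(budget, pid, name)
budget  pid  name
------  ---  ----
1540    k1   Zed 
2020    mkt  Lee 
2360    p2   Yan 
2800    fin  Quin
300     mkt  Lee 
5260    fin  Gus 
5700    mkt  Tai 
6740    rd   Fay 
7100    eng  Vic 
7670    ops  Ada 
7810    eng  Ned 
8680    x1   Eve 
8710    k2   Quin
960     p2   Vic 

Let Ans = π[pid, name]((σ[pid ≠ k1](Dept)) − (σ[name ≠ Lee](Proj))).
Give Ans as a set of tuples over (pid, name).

{(fin, Jo), (hr, Rae), (hr, Xia), (mkt, Lee), (qa, Gus), (rd, Ada)}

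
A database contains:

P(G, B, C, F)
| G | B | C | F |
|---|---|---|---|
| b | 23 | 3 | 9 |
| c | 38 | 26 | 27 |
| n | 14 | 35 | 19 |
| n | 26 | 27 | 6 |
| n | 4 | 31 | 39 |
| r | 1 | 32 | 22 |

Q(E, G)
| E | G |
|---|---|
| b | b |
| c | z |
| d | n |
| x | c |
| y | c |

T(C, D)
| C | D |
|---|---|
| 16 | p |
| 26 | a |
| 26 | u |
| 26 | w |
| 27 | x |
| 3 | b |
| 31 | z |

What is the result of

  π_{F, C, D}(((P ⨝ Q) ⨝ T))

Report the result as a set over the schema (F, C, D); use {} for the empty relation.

{(27, 26, a), (27, 26, u), (27, 26, w), (39, 31, z), (6, 27, x), (9, 3, b)}

Joining P and Q on G yields {(b, 23, 3, 9, b), (c, 38, 26, 27, x), (c, 38, 26, 27, y), (n, 14, 35, 19, d), (n, 26, 27, 6, d), (n, 4, 31, 39, d)}.
Joining (P ⨝ Q) and T on C yields {(b, 23, 3, 9, b, b), (c, 38, 26, 27, x, a), (c, 38, 26, 27, x, u), (c, 38, 26, 27, x, w), (c, 38, 26, 27, y, a), (c, 38, 26, 27, y, u), (c, 38, 26, 27, y, w), (n, 26, 27, 6, d, x), (n, 4, 31, 39, d, z)}.
π[F, C, D]: project onto (F, C, D) (3 duplicate(s) eliminated) → {(27, 26, a), (27, 26, u), (27, 26, w), (39, 31, z), (6, 27, x), (9, 3, b)}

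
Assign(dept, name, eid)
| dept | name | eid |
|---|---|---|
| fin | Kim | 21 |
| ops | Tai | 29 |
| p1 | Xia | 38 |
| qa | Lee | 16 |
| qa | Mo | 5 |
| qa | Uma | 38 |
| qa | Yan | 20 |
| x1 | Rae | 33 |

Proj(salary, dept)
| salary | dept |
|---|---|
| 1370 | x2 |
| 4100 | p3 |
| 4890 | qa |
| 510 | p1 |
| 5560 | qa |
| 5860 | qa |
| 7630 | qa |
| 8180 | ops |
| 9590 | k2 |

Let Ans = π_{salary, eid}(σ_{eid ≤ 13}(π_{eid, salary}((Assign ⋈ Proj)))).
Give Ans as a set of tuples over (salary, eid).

{(4890, 5), (5560, 5), (5860, 5), (7630, 5)}

Joining Assign and Proj on dept yields {(ops, Tai, 29, 8180), (p1, Xia, 38, 510), (qa, Lee, 16, 4890), (qa, Lee, 16, 5560), (qa, Lee, 16, 5860), (qa, Lee, 16, 7630), (qa, Mo, 5, 4890), (qa, Mo, 5, 5560), (qa, Mo, 5, 5860), (qa, Mo, 5, 7630), (qa, Uma, 38, 4890), (qa, Uma, 38, 5560), (qa, Uma, 38, 5860), (qa, Uma, 38, 7630), (qa, Yan, 20, 4890), (qa, Yan, 20, 5560), (qa, Yan, 20, 5860), (qa, Yan, 20, 7630)}.
π[eid, salary]: project onto (eid, salary) → {(16, 4890), (16, 5560), (16, 5860), (16, 7630), (20, 4890), (20, 5560), (20, 5860), (20, 7630), (29, 8180), (38, 4890), (38, 510), (38, 5560), (38, 5860), (38, 7630), (5, 4890), (5, 5560), (5, 5860), (5, 7630)}
Apply σ_{eid ≤ 13}; surviving tuples: {(5, 4890), (5, 5560), (5, 5860), (5, 7630)}
π[salary, eid]: project onto (salary, eid) → {(4890, 5), (5560, 5), (5860, 5), (7630, 5)}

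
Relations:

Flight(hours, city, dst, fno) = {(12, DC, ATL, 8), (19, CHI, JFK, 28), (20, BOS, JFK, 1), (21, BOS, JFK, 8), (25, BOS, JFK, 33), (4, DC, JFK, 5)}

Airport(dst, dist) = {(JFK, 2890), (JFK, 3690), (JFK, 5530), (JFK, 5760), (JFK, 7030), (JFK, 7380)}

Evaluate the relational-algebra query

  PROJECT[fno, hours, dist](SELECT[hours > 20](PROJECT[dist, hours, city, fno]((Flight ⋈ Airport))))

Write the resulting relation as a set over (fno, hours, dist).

{(33, 25, 2890), (33, 25, 3690), (33, 25, 5530), (33, 25, 5760), (33, 25, 7030), (33, 25, 7380), (8, 21, 2890), (8, 21, 3690), (8, 21, 5530), (8, 21, 5760), (8, 21, 7030), (8, 21, 7380)}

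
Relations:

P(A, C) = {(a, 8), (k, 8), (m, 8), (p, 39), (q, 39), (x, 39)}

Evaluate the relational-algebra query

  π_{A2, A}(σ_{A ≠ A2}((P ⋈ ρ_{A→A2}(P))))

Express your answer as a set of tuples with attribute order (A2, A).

ρ[A→A2]: schema becomes (A2, C); tuples unchanged.
P ⋈ ρ_{A→A2}(P) (natural join on C): {(a, 8, a), (a, 8, k), (a, 8, m), (k, 8, a), (k, 8, k), (k, 8, m), (m, 8, a), (m, 8, k), (m, 8, m), (p, 39, p), (p, 39, q), (p, 39, x), (q, 39, p), (q, 39, q), (q, 39, x), (x, 39, p), (x, 39, q), (x, 39, x)}
σ[A ≠ A2]: keep tuples satisfying A ≠ A2 → {(a, 8, k), (a, 8, m), (k, 8, a), (k, 8, m), (m, 8, a), (m, 8, k), (p, 39, q), (p, 39, x), (q, 39, p), (q, 39, x), (x, 39, p), (x, 39, q)}
Keep only column(s) A2, A: {(a, k), (a, m), (k, a), (k, m), (m, a), (m, k), (p, q), (p, x), (q, p), (q, x), (x, p), (x, q)}

{(a, k), (a, m), (k, a), (k, m), (m, a), (m, k), (p, q), (p, x), (q, p), (q, x), (x, p), (x, q)}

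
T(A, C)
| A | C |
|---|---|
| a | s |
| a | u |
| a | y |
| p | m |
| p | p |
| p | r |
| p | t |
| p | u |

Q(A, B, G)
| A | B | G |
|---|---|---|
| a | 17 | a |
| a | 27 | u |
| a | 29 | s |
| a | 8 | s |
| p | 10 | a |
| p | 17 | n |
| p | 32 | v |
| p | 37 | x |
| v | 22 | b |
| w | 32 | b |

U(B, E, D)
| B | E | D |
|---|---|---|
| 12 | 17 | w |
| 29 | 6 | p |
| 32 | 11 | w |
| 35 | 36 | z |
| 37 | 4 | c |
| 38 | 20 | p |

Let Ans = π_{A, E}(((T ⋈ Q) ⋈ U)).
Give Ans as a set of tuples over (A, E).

{(a, 6), (p, 11), (p, 4)}

T ⋈ Q (natural join on A): {(a, s, 17, a), (a, s, 27, u), (a, s, 29, s), (a, s, 8, s), (a, u, 17, a), (a, u, 27, u), (a, u, 29, s), (a, u, 8, s), (a, y, 17, a), (a, y, 27, u), (a, y, 29, s), (a, y, 8, s), (p, m, 10, a), (p, m, 17, n), (p, m, 32, v), (p, m, 37, x), (p, p, 10, a), (p, p, 17, n), (p, p, 32, v), (p, p, 37, x), (p, r, 10, a), (p, r, 17, n), (p, r, 32, v), (p, r, 37, x), (p, t, 10, a), (p, t, 17, n), (p, t, 32, v), (p, t, 37, x), (p, u, 10, a), (p, u, 17, n), (p, u, 32, v), (p, u, 37, x)}
(T ⋈ Q) ⋈ U (natural join on B): {(a, s, 29, s, 6, p), (a, u, 29, s, 6, p), (a, y, 29, s, 6, p), (p, m, 32, v, 11, w), (p, m, 37, x, 4, c), (p, p, 32, v, 11, w), (p, p, 37, x, 4, c), (p, r, 32, v, 11, w), (p, r, 37, x, 4, c), (p, t, 32, v, 11, w), (p, t, 37, x, 4, c), (p, u, 32, v, 11, w), (p, u, 37, x, 4, c)}
Projecting to A, E (10 duplicate(s) eliminated): {(a, 6), (p, 11), (p, 4)}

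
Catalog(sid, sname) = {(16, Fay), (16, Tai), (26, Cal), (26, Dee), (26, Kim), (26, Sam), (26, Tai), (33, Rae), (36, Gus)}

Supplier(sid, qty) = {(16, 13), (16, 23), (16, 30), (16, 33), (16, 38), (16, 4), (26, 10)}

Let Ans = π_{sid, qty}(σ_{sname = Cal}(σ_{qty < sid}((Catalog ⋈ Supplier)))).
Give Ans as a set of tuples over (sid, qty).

{(26, 10)}

Natural join on sid: {(16, Fay, 13), (16, Fay, 23), (16, Fay, 30), (16, Fay, 33), (16, Fay, 38), (16, Fay, 4), (16, Tai, 13), (16, Tai, 23), (16, Tai, 30), (16, Tai, 33), (16, Tai, 38), (16, Tai, 4), (26, Cal, 10), (26, Dee, 10), (26, Kim, 10), (26, Sam, 10), (26, Tai, 10)}
Filtering on qty < sid leaves {(16, Fay, 13), (16, Fay, 4), (16, Tai, 13), (16, Tai, 4), (26, Cal, 10), (26, Dee, 10), (26, Kim, 10), (26, Sam, 10), (26, Tai, 10)}.
Filtering on sname = Cal leaves {(26, Cal, 10)}.
Keep only column(s) sid, qty: {(26, 10)}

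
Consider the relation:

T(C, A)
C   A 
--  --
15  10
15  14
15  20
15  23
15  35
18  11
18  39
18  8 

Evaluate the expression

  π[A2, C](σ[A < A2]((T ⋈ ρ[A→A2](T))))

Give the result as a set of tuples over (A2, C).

ρ[A→A2]: schema becomes (C, A2); tuples unchanged.
T ⋈ ρ[A→A2](T) (natural join on C): {(15, 10, 10), (15, 10, 14), (15, 10, 20), (15, 10, 23), (15, 10, 35), (15, 14, 10), (15, 14, 14), (15, 14, 20), (15, 14, 23), (15, 14, 35), (15, 20, 10), (15, 20, 14), (15, 20, 20), (15, 20, 23), (15, 20, 35), (15, 23, 10), (15, 23, 14), (15, 23, 20), (15, 23, 23), (15, 23, 35), (15, 35, 10), (15, 35, 14), (15, 35, 20), (15, 35, 23), (15, 35, 35), (18, 11, 11), (18, 11, 39), (18, 11, 8), (18, 39, 11), (18, 39, 39), (18, 39, 8), (18, 8, 11), (18, 8, 39), (18, 8, 8)}
σ[A < A2]: keep tuples satisfying A < A2 → {(15, 10, 14), (15, 10, 20), (15, 10, 23), (15, 10, 35), (15, 14, 20), (15, 14, 23), (15, 14, 35), (15, 20, 23), (15, 20, 35), (15, 23, 35), (18, 11, 39), (18, 8, 11), (18, 8, 39)}
Projecting to A2, C (7 duplicate(s) eliminated): {(11, 18), (14, 15), (20, 15), (23, 15), (35, 15), (39, 18)}

{(11, 18), (14, 15), (20, 15), (23, 15), (35, 15), (39, 18)}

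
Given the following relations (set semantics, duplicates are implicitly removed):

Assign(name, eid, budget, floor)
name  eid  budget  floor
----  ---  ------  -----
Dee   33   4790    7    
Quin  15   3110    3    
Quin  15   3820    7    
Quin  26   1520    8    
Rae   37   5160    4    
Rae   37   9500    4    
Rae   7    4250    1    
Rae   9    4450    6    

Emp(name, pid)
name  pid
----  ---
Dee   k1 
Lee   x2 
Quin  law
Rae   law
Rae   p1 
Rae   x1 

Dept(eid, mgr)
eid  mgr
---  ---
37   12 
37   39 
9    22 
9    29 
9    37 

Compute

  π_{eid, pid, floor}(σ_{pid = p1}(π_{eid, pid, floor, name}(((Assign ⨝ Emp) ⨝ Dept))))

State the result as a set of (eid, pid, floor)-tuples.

{(37, p1, 4), (9, p1, 6)}

Assign ⋈ Emp (natural join on name): {(Dee, 33, 4790, 7, k1), (Quin, 15, 3110, 3, law), (Quin, 15, 3820, 7, law), (Quin, 26, 1520, 8, law), (Rae, 37, 5160, 4, law), (Rae, 37, 5160, 4, p1), (Rae, 37, 5160, 4, x1), (Rae, 37, 9500, 4, law), (Rae, 37, 9500, 4, p1), (Rae, 37, 9500, 4, x1), (Rae, 7, 4250, 1, law), (Rae, 7, 4250, 1, p1), (Rae, 7, 4250, 1, x1), (Rae, 9, 4450, 6, law), (Rae, 9, 4450, 6, p1), (Rae, 9, 4450, 6, x1)}
(Assign ⨝ Emp) ⋈ Dept (natural join on eid): {(Rae, 37, 5160, 4, law, 12), (Rae, 37, 5160, 4, law, 39), (Rae, 37, 5160, 4, p1, 12), (Rae, 37, 5160, 4, p1, 39), (Rae, 37, 5160, 4, x1, 12), (Rae, 37, 5160, 4, x1, 39), (Rae, 37, 9500, 4, law, 12), (Rae, 37, 9500, 4, law, 39), (Rae, 37, 9500, 4, p1, 12), (Rae, 37, 9500, 4, p1, 39), (Rae, 37, 9500, 4, x1, 12), (Rae, 37, 9500, 4, x1, 39), (Rae, 9, 4450, 6, law, 22), (Rae, 9, 4450, 6, law, 29), (Rae, 9, 4450, 6, law, 37), (Rae, 9, 4450, 6, p1, 22), (Rae, 9, 4450, 6, p1, 29), (Rae, 9, 4450, 6, p1, 37), (Rae, 9, 4450, 6, x1, 22), (Rae, 9, 4450, 6, x1, 29), (Rae, 9, 4450, 6, x1, 37)}
Keep only column(s) eid, pid, floor, name (15 duplicate(s) eliminated): {(37, law, 4, Rae), (37, p1, 4, Rae), (37, x1, 4, Rae), (9, law, 6, Rae), (9, p1, 6, Rae), (9, x1, 6, Rae)}
σ[pid = p1]: keep tuples satisfying pid = p1 → {(37, p1, 4, Rae), (9, p1, 6, Rae)}
Keep only column(s) eid, pid, floor: {(37, p1, 4), (9, p1, 6)}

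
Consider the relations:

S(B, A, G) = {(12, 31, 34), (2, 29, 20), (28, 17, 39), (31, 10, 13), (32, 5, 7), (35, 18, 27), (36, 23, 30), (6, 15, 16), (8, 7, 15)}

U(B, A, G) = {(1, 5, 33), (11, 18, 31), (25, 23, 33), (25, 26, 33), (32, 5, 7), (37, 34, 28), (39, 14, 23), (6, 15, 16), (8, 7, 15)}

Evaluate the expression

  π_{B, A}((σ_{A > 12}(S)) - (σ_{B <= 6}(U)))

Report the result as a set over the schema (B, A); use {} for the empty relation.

{(12, 31), (2, 29), (28, 17), (35, 18), (36, 23)}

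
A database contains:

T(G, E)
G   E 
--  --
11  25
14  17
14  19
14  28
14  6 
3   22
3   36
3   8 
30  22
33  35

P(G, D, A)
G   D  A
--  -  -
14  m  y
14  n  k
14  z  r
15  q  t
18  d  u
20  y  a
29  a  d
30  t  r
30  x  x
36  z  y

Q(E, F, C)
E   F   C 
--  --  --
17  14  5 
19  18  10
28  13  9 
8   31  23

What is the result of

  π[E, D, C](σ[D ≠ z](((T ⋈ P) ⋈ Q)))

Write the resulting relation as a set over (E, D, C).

{(17, m, 5), (17, n, 5), (19, m, 10), (19, n, 10), (28, m, 9), (28, n, 9)}

T ⋈ P (natural join on G): {(14, 17, m, y), (14, 17, n, k), (14, 17, z, r), (14, 19, m, y), (14, 19, n, k), (14, 19, z, r), (14, 28, m, y), (14, 28, n, k), (14, 28, z, r), (14, 6, m, y), (14, 6, n, k), (14, 6, z, r), (30, 22, t, r), (30, 22, x, x)}
(T ⋈ P) ⋈ Q (natural join on E): {(14, 17, m, y, 14, 5), (14, 17, n, k, 14, 5), (14, 17, z, r, 14, 5), (14, 19, m, y, 18, 10), (14, 19, n, k, 18, 10), (14, 19, z, r, 18, 10), (14, 28, m, y, 13, 9), (14, 28, n, k, 13, 9), (14, 28, z, r, 13, 9)}
σ[D ≠ z]: keep tuples satisfying D ≠ z → {(14, 17, m, y, 14, 5), (14, 17, n, k, 14, 5), (14, 19, m, y, 18, 10), (14, 19, n, k, 18, 10), (14, 28, m, y, 13, 9), (14, 28, n, k, 13, 9)}
π_{E, D, C} gives {(17, m, 5), (17, n, 5), (19, m, 10), (19, n, 10), (28, m, 9), (28, n, 9)}.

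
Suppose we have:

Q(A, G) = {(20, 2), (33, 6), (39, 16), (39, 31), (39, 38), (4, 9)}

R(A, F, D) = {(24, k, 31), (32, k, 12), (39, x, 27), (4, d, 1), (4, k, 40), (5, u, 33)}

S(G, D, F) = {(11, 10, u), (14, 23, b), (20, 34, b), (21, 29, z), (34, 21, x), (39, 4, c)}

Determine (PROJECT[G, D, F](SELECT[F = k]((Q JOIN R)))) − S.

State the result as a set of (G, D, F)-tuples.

{(9, 40, k)}

Q ⋈ R (natural join on A): {(39, 16, x, 27), (39, 31, x, 27), (39, 38, x, 27), (4, 9, d, 1), (4, 9, k, 40)}
Filtering on F = k leaves {(4, 9, k, 40)}.
π[G, D, F]: project onto (G, D, F) → {(9, 40, k)}
Difference: {(9, 40, k)} with {(11, 10, u), (14, 23, b), (20, 34, b), (21, 29, z), (34, 21, x), (39, 4, c)} → {(9, 40, k)}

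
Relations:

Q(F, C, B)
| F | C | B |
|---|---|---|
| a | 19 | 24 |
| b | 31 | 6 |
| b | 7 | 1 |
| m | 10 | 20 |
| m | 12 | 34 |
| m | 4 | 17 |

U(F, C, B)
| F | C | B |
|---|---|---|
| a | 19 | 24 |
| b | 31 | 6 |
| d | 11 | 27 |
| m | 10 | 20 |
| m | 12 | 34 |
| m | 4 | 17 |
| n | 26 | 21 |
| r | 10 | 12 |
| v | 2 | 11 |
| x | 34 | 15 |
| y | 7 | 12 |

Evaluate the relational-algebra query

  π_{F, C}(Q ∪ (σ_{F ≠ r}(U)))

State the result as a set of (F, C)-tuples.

{(a, 19), (b, 31), (b, 7), (d, 11), (m, 10), (m, 12), (m, 4), (n, 26), (v, 2), (x, 34), (y, 7)}

Selection F ≠ r: {(a, 19, 24), (b, 31, 6), (d, 11, 27), (m, 10, 20), (m, 12, 34), (m, 4, 17), (n, 26, 21), (v, 2, 11), (x, 34, 15), (y, 7, 12)}
Set union of the two operands is {(a, 19, 24), (b, 31, 6), (b, 7, 1), (d, 11, 27), (m, 10, 20), (m, 12, 34), (m, 4, 17), (n, 26, 21), (v, 2, 11), (x, 34, 15), (y, 7, 12)}.
π[F, C]: project onto (F, C) → {(a, 19), (b, 31), (b, 7), (d, 11), (m, 10), (m, 12), (m, 4), (n, 26), (v, 2), (x, 34), (y, 7)}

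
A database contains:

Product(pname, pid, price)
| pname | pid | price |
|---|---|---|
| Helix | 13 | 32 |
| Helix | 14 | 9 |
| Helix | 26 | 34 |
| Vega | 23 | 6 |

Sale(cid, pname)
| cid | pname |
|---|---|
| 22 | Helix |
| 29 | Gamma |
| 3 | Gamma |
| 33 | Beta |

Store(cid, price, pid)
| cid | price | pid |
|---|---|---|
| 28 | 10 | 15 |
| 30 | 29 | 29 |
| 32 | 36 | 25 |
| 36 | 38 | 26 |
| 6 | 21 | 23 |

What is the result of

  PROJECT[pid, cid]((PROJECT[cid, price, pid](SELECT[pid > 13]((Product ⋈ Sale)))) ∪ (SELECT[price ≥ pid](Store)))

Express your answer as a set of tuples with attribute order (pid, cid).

{(14, 22), (25, 32), (26, 22), (26, 36), (29, 30)}

Natural join on pname: {(Helix, 13, 32, 22), (Helix, 14, 9, 22), (Helix, 26, 34, 22)}
Apply σ_{pid > 13}; surviving tuples: {(Helix, 14, 9, 22), (Helix, 26, 34, 22)}
Keep only column(s) cid, price, pid: {(22, 34, 26), (22, 9, 14)}
Apply σ_{price ≥ pid}; surviving tuples: {(30, 29, 29), (32, 36, 25), (36, 38, 26)}
Union: {(22, 34, 26), (22, 9, 14)} with {(30, 29, 29), (32, 36, 25), (36, 38, 26)} → {(22, 34, 26), (22, 9, 14), (30, 29, 29), (32, 36, 25), (36, 38, 26)}
Keep only column(s) pid, cid: {(14, 22), (25, 32), (26, 22), (26, 36), (29, 30)}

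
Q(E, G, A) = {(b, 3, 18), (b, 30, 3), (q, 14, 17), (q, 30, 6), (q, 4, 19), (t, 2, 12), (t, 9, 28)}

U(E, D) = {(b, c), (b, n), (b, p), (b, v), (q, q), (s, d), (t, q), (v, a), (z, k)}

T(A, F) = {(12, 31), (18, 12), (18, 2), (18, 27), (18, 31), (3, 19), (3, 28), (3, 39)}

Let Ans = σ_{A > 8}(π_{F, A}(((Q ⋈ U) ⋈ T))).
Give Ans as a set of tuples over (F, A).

{(12, 18), (2, 18), (27, 18), (31, 12), (31, 18)}

Q ⋈ U (natural join on E): {(b, 3, 18, c), (b, 3, 18, n), (b, 3, 18, p), (b, 3, 18, v), (b, 30, 3, c), (b, 30, 3, n), (b, 30, 3, p), (b, 30, 3, v), (q, 14, 17, q), (q, 30, 6, q), (q, 4, 19, q), (t, 2, 12, q), (t, 9, 28, q)}
(Q ⋈ U) ⋈ T (natural join on A): {(b, 3, 18, c, 12), (b, 3, 18, c, 2), (b, 3, 18, c, 27), (b, 3, 18, c, 31), (b, 3, 18, n, 12), (b, 3, 18, n, 2), (b, 3, 18, n, 27), (b, 3, 18, n, 31), (b, 3, 18, p, 12), (b, 3, 18, p, 2), (b, 3, 18, p, 27), (b, 3, 18, p, 31), (b, 3, 18, v, 12), (b, 3, 18, v, 2), (b, 3, 18, v, 27), (b, 3, 18, v, 31), (b, 30, 3, c, 19), (b, 30, 3, c, 28), (b, 30, 3, c, 39), (b, 30, 3, n, 19), (b, 30, 3, n, 28), (b, 30, 3, n, 39), (b, 30, 3, p, 19), (b, 30, 3, p, 28), (b, 30, 3, p, 39), (b, 30, 3, v, 19), (b, 30, 3, v, 28), (b, 30, 3, v, 39), (t, 2, 12, q, 31)}
π_{F, A} gives {(12, 18), (19, 3), (2, 18), (27, 18), (28, 3), (31, 12), (31, 18), (39, 3)} (21 duplicate(s) eliminated).
Apply σ_{A > 8}; surviving tuples: {(12, 18), (2, 18), (27, 18), (31, 12), (31, 18)}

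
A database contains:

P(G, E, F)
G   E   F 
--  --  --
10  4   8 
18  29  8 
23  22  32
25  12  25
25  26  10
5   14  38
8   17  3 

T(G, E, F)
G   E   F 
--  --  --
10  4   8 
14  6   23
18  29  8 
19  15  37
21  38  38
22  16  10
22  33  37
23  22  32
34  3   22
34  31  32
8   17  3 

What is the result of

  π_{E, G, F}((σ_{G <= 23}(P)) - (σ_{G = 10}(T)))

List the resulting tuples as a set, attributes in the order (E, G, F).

σ[G <= 23]: keep tuples satisfying G <= 23 → {(10, 4, 8), (18, 29, 8), (23, 22, 32), (5, 14, 38), (8, 17, 3)}
σ[G = 10]: keep tuples satisfying G = 10 → {(10, 4, 8)}
Difference: {(10, 4, 8), (18, 29, 8), (23, 22, 32), (5, 14, 38), (8, 17, 3)} with {(10, 4, 8)} → {(18, 29, 8), (23, 22, 32), (5, 14, 38), (8, 17, 3)}
Projecting to E, G, F: {(14, 5, 38), (17, 8, 3), (22, 23, 32), (29, 18, 8)}

{(14, 5, 38), (17, 8, 3), (22, 23, 32), (29, 18, 8)}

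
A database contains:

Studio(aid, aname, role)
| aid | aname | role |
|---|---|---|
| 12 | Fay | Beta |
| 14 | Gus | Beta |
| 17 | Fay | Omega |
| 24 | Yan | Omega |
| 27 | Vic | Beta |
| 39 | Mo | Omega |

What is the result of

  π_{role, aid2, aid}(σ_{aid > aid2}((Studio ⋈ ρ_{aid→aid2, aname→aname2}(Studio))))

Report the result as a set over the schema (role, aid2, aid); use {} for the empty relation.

{(Beta, 12, 14), (Beta, 12, 27), (Beta, 14, 27), (Omega, 17, 24), (Omega, 17, 39), (Omega, 24, 39)}

ρ[aid→aid2, aname→aname2]: schema becomes (aid2, aname2, role); tuples unchanged.
Natural join on role: {(12, Fay, Beta, 12, Fay), (12, Fay, Beta, 14, Gus), (12, Fay, Beta, 27, Vic), (14, Gus, Beta, 12, Fay), (14, Gus, Beta, 14, Gus), (14, Gus, Beta, 27, Vic), (17, Fay, Omega, 17, Fay), (17, Fay, Omega, 24, Yan), (17, Fay, Omega, 39, Mo), (24, Yan, Omega, 17, Fay), (24, Yan, Omega, 24, Yan), (24, Yan, Omega, 39, Mo), (27, Vic, Beta, 12, Fay), (27, Vic, Beta, 14, Gus), (27, Vic, Beta, 27, Vic), (39, Mo, Omega, 17, Fay), (39, Mo, Omega, 24, Yan), (39, Mo, Omega, 39, Mo)}
Apply σ_{aid > aid2}; surviving tuples: {(14, Gus, Beta, 12, Fay), (24, Yan, Omega, 17, Fay), (27, Vic, Beta, 12, Fay), (27, Vic, Beta, 14, Gus), (39, Mo, Omega, 17, Fay), (39, Mo, Omega, 24, Yan)}
Keep only column(s) role, aid2, aid: {(Beta, 12, 14), (Beta, 12, 27), (Beta, 14, 27), (Omega, 17, 24), (Omega, 17, 39), (Omega, 24, 39)}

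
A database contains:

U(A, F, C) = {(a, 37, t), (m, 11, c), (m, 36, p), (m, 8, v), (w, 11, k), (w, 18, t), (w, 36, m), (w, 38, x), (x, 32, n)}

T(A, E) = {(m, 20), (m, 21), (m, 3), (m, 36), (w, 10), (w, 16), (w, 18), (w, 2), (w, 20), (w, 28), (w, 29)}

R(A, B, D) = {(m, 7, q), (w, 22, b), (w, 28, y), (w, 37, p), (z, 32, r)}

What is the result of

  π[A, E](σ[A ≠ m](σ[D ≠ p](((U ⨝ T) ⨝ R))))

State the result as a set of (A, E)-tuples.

{(w, 10), (w, 16), (w, 18), (w, 2), (w, 20), (w, 28), (w, 29)}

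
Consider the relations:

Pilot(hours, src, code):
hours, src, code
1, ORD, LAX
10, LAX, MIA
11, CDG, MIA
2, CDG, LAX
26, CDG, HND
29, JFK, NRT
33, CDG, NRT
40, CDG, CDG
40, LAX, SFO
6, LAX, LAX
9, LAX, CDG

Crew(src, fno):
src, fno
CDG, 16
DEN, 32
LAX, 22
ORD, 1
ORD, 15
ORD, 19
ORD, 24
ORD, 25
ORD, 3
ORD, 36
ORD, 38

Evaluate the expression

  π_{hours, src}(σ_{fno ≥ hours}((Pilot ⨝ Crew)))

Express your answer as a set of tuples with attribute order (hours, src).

Natural join on src: {(1, ORD, LAX, 1), (1, ORD, LAX, 15), (1, ORD, LAX, 19), (1, ORD, LAX, 24), (1, ORD, LAX, 25), (1, ORD, LAX, 3), (1, ORD, LAX, 36), (1, ORD, LAX, 38), (10, LAX, MIA, 22), (11, CDG, MIA, 16), (2, CDG, LAX, 16), (26, CDG, HND, 16), (33, CDG, NRT, 16), (40, CDG, CDG, 16), (40, LAX, SFO, 22), (6, LAX, LAX, 22), (9, LAX, CDG, 22)}
Selection fno ≥ hours: {(1, ORD, LAX, 1), (1, ORD, LAX, 15), (1, ORD, LAX, 19), (1, ORD, LAX, 24), (1, ORD, LAX, 25), (1, ORD, LAX, 3), (1, ORD, LAX, 36), (1, ORD, LAX, 38), (10, LAX, MIA, 22), (11, CDG, MIA, 16), (2, CDG, LAX, 16), (6, LAX, LAX, 22), (9, LAX, CDG, 22)}
Projecting to hours, src (7 duplicate(s) eliminated): {(1, ORD), (10, LAX), (11, CDG), (2, CDG), (6, LAX), (9, LAX)}

{(1, ORD), (10, LAX), (11, CDG), (2, CDG), (6, LAX), (9, LAX)}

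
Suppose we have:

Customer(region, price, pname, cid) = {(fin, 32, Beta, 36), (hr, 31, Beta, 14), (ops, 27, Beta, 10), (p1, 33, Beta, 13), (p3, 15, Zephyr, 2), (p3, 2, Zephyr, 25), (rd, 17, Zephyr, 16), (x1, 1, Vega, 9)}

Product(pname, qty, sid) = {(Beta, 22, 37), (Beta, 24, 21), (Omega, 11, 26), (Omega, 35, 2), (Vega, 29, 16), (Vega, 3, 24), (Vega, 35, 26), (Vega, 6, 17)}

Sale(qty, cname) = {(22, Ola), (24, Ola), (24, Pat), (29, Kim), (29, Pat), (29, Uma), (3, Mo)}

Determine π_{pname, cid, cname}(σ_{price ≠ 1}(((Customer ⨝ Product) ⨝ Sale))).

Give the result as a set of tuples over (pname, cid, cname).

Natural join on pname: {(fin, 32, Beta, 36, 22, 37), (fin, 32, Beta, 36, 24, 21), (hr, 31, Beta, 14, 22, 37), (hr, 31, Beta, 14, 24, 21), (ops, 27, Beta, 10, 22, 37), (ops, 27, Beta, 10, 24, 21), (p1, 33, Beta, 13, 22, 37), (p1, 33, Beta, 13, 24, 21), (x1, 1, Vega, 9, 29, 16), (x1, 1, Vega, 9, 3, 24), (x1, 1, Vega, 9, 35, 26), (x1, 1, Vega, 9, 6, 17)}
Natural join on qty: {(fin, 32, Beta, 36, 22, 37, Ola), (fin, 32, Beta, 36, 24, 21, Ola), (fin, 32, Beta, 36, 24, 21, Pat), (hr, 31, Beta, 14, 22, 37, Ola), (hr, 31, Beta, 14, 24, 21, Ola), (hr, 31, Beta, 14, 24, 21, Pat), (ops, 27, Beta, 10, 22, 37, Ola), (ops, 27, Beta, 10, 24, 21, Ola), (ops, 27, Beta, 10, 24, 21, Pat), (p1, 33, Beta, 13, 22, 37, Ola), (p1, 33, Beta, 13, 24, 21, Ola), (p1, 33, Beta, 13, 24, 21, Pat), (x1, 1, Vega, 9, 29, 16, Kim), (x1, 1, Vega, 9, 29, 16, Pat), (x1, 1, Vega, 9, 29, 16, Uma), (x1, 1, Vega, 9, 3, 24, Mo)}
Selection price ≠ 1: {(fin, 32, Beta, 36, 22, 37, Ola), (fin, 32, Beta, 36, 24, 21, Ola), (fin, 32, Beta, 36, 24, 21, Pat), (hr, 31, Beta, 14, 22, 37, Ola), (hr, 31, Beta, 14, 24, 21, Ola), (hr, 31, Beta, 14, 24, 21, Pat), (ops, 27, Beta, 10, 22, 37, Ola), (ops, 27, Beta, 10, 24, 21, Ola), (ops, 27, Beta, 10, 24, 21, Pat), (p1, 33, Beta, 13, 22, 37, Ola), (p1, 33, Beta, 13, 24, 21, Ola), (p1, 33, Beta, 13, 24, 21, Pat)}
Keep only column(s) pname, cid, cname (4 duplicate(s) eliminated): {(Beta, 10, Ola), (Beta, 10, Pat), (Beta, 13, Ola), (Beta, 13, Pat), (Beta, 14, Ola), (Beta, 14, Pat), (Beta, 36, Ola), (Beta, 36, Pat)}

{(Beta, 10, Ola), (Beta, 10, Pat), (Beta, 13, Ola), (Beta, 13, Pat), (Beta, 14, Ola), (Beta, 14, Pat), (Beta, 36, Ola), (Beta, 36, Pat)}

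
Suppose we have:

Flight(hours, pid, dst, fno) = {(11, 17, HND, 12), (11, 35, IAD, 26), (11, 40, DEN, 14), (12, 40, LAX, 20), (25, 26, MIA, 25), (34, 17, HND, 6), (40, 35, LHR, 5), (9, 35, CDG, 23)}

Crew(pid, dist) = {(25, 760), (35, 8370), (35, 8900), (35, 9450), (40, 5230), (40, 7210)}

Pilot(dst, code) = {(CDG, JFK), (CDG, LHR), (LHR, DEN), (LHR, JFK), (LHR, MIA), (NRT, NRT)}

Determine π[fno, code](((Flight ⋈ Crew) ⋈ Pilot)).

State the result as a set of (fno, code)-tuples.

Natural join on pid: {(11, 35, IAD, 26, 8370), (11, 35, IAD, 26, 8900), (11, 35, IAD, 26, 9450), (11, 40, DEN, 14, 5230), (11, 40, DEN, 14, 7210), (12, 40, LAX, 20, 5230), (12, 40, LAX, 20, 7210), (40, 35, LHR, 5, 8370), (40, 35, LHR, 5, 8900), (40, 35, LHR, 5, 9450), (9, 35, CDG, 23, 8370), (9, 35, CDG, 23, 8900), (9, 35, CDG, 23, 9450)}
Natural join on dst: {(40, 35, LHR, 5, 8370, DEN), (40, 35, LHR, 5, 8370, JFK), (40, 35, LHR, 5, 8370, MIA), (40, 35, LHR, 5, 8900, DEN), (40, 35, LHR, 5, 8900, JFK), (40, 35, LHR, 5, 8900, MIA), (40, 35, LHR, 5, 9450, DEN), (40, 35, LHR, 5, 9450, JFK), (40, 35, LHR, 5, 9450, MIA), (9, 35, CDG, 23, 8370, JFK), (9, 35, CDG, 23, 8370, LHR), (9, 35, CDG, 23, 8900, JFK), (9, 35, CDG, 23, 8900, LHR), (9, 35, CDG, 23, 9450, JFK), (9, 35, CDG, 23, 9450, LHR)}
π_{fno, code} gives {(23, JFK), (23, LHR), (5, DEN), (5, JFK), (5, MIA)} (10 duplicate(s) eliminated).

{(23, JFK), (23, LHR), (5, DEN), (5, JFK), (5, MIA)}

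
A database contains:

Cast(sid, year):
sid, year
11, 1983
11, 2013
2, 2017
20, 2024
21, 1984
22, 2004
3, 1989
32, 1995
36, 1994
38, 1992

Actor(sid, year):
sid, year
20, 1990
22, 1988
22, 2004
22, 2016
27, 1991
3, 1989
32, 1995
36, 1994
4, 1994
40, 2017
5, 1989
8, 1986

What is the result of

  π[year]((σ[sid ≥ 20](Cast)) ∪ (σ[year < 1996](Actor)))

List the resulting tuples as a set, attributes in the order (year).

{1984, 1986, 1988, 1989, 1990, 1991, 1992, 1994, 1995, 2004, 2024}

Apply σ_{sid ≥ 20}; surviving tuples: {(20, 2024), (21, 1984), (22, 2004), (32, 1995), (36, 1994), (38, 1992)}
Apply σ_{year < 1996}; surviving tuples: {(20, 1990), (22, 1988), (27, 1991), (3, 1989), (32, 1995), (36, 1994), (4, 1994), (5, 1989), (8, 1986)}
Union: {(20, 2024), (21, 1984), (22, 2004), (32, 1995), (36, 1994), (38, 1992)} with {(20, 1990), (22, 1988), (27, 1991), (3, 1989), (32, 1995), (36, 1994), (4, 1994), (5, 1989), (8, 1986)} → {(20, 1990), (20, 2024), (21, 1984), (22, 1988), (22, 2004), (27, 1991), (3, 1989), (32, 1995), (36, 1994), (38, 1992), (4, 1994), (5, 1989), (8, 1986)}
π[year]: project onto (year) (2 duplicate(s) eliminated) → {1984, 1986, 1988, 1989, 1990, 1991, 1992, 1994, 1995, 2004, 2024}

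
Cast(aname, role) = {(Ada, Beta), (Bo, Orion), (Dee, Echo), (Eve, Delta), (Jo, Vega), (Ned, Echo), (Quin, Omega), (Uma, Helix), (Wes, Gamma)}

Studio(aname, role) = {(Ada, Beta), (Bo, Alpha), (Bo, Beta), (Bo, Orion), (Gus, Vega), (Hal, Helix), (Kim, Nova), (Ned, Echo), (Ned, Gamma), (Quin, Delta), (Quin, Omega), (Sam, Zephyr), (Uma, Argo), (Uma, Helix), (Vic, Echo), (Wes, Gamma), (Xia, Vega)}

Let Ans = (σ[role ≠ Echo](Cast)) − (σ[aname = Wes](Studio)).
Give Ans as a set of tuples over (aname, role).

{(Ada, Beta), (Bo, Orion), (Eve, Delta), (Jo, Vega), (Quin, Omega), (Uma, Helix)}

Filtering on role ≠ Echo leaves {(Ada, Beta), (Bo, Orion), (Eve, Delta), (Jo, Vega), (Quin, Omega), (Uma, Helix), (Wes, Gamma)}.
Filtering on aname = Wes leaves {(Wes, Gamma)}.
Set difference of the two operands is {(Ada, Beta), (Bo, Orion), (Eve, Delta), (Jo, Vega), (Quin, Omega), (Uma, Helix)}.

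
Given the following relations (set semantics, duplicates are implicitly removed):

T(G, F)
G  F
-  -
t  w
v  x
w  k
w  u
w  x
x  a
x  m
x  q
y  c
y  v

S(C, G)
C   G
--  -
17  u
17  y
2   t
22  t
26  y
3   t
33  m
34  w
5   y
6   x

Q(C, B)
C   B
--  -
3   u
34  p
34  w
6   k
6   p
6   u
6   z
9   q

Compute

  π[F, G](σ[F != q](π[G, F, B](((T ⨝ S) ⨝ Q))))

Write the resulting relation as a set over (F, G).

Joining T and S on G yields {(t, w, 2), (t, w, 22), (t, w, 3), (w, k, 34), (w, u, 34), (w, x, 34), (x, a, 6), (x, m, 6), (x, q, 6), (y, c, 17), (y, c, 26), (y, c, 5), (y, v, 17), (y, v, 26), (y, v, 5)}.
Joining (T ⨝ S) and Q on C yields {(t, w, 3, u), (w, k, 34, p), (w, k, 34, w), (w, u, 34, p), (w, u, 34, w), (w, x, 34, p), (w, x, 34, w), (x, a, 6, k), (x, a, 6, p), (x, a, 6, u), (x, a, 6, z), (x, m, 6, k), (x, m, 6, p), (x, m, 6, u), (x, m, 6, z), (x, q, 6, k), (x, q, 6, p), (x, q, 6, u), (x, q, 6, z)}.
Projecting to G, F, B: {(t, w, u), (w, k, p), (w, k, w), (w, u, p), (w, u, w), (w, x, p), (w, x, w), (x, a, k), (x, a, p), (x, a, u), (x, a, z), (x, m, k), (x, m, p), (x, m, u), (x, m, z), (x, q, k), (x, q, p), (x, q, u), (x, q, z)}
Apply σ_{F != q}; surviving tuples: {(t, w, u), (w, k, p), (w, k, w), (w, u, p), (w, u, w), (w, x, p), (w, x, w), (x, a, k), (x, a, p), (x, a, u), (x, a, z), (x, m, k), (x, m, p), (x, m, u), (x, m, z)}
Projecting to F, G (9 duplicate(s) eliminated): {(a, x), (k, w), (m, x), (u, w), (w, t), (x, w)}

{(a, x), (k, w), (m, x), (u, w), (w, t), (x, w)}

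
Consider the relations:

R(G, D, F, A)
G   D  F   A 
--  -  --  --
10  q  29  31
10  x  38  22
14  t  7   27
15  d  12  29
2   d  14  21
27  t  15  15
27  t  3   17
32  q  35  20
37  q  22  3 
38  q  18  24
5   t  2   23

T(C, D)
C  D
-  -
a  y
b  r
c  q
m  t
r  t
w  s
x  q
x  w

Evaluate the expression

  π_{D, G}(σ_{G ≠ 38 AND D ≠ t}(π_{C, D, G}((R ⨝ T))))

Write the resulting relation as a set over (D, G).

{(q, 10), (q, 32), (q, 37)}

Natural join on D: {(10, q, 29, 31, c), (10, q, 29, 31, x), (14, t, 7, 27, m), (14, t, 7, 27, r), (27, t, 15, 15, m), (27, t, 15, 15, r), (27, t, 3, 17, m), (27, t, 3, 17, r), (32, q, 35, 20, c), (32, q, 35, 20, x), (37, q, 22, 3, c), (37, q, 22, 3, x), (38, q, 18, 24, c), (38, q, 18, 24, x), (5, t, 2, 23, m), (5, t, 2, 23, r)}
π_{C, D, G} gives {(c, q, 10), (c, q, 32), (c, q, 37), (c, q, 38), (m, t, 14), (m, t, 27), (m, t, 5), (r, t, 14), (r, t, 27), (r, t, 5), (x, q, 10), (x, q, 32), (x, q, 37), (x, q, 38)} (2 duplicate(s) eliminated).
Apply σ_{G ≠ 38 AND D ≠ t}; surviving tuples: {(c, q, 10), (c, q, 32), (c, q, 37), (x, q, 10), (x, q, 32), (x, q, 37)}
π_{D, G} gives {(q, 10), (q, 32), (q, 37)} (3 duplicate(s) eliminated).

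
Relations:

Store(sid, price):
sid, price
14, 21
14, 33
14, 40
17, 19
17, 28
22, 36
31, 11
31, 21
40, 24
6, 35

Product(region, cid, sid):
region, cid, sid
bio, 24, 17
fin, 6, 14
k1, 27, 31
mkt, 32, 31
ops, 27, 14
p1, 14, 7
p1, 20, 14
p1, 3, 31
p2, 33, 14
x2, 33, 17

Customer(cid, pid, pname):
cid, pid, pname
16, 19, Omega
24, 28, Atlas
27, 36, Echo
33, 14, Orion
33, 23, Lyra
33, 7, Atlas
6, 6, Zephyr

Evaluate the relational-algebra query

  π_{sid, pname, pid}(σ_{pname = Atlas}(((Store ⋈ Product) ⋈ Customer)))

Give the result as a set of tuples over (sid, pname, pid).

{(14, Atlas, 7), (17, Atlas, 28), (17, Atlas, 7)}

Joining Store and Product on sid yields {(14, 21, fin, 6), (14, 21, ops, 27), (14, 21, p1, 20), (14, 21, p2, 33), (14, 33, fin, 6), (14, 33, ops, 27), (14, 33, p1, 20), (14, 33, p2, 33), (14, 40, fin, 6), (14, 40, ops, 27), (14, 40, p1, 20), (14, 40, p2, 33), (17, 19, bio, 24), (17, 19, x2, 33), (17, 28, bio, 24), (17, 28, x2, 33), (31, 11, k1, 27), (31, 11, mkt, 32), (31, 11, p1, 3), (31, 21, k1, 27), (31, 21, mkt, 32), (31, 21, p1, 3)}.
Joining (Store ⋈ Product) and Customer on cid yields {(14, 21, fin, 6, 6, Zephyr), (14, 21, ops, 27, 36, Echo), (14, 21, p2, 33, 14, Orion), (14, 21, p2, 33, 23, Lyra), (14, 21, p2, 33, 7, Atlas), (14, 33, fin, 6, 6, Zephyr), (14, 33, ops, 27, 36, Echo), (14, 33, p2, 33, 14, Orion), (14, 33, p2, 33, 23, Lyra), (14, 33, p2, 33, 7, Atlas), (14, 40, fin, 6, 6, Zephyr), (14, 40, ops, 27, 36, Echo), (14, 40, p2, 33, 14, Orion), (14, 40, p2, 33, 23, Lyra), (14, 40, p2, 33, 7, Atlas), (17, 19, bio, 24, 28, Atlas), (17, 19, x2, 33, 14, Orion), (17, 19, x2, 33, 23, Lyra), (17, 19, x2, 33, 7, Atlas), (17, 28, bio, 24, 28, Atlas), (17, 28, x2, 33, 14, Orion), (17, 28, x2, 33, 23, Lyra), (17, 28, x2, 33, 7, Atlas), (31, 11, k1, 27, 36, Echo), (31, 21, k1, 27, 36, Echo)}.
σ[pname = Atlas]: keep tuples satisfying pname = Atlas → {(14, 21, p2, 33, 7, Atlas), (14, 33, p2, 33, 7, Atlas), (14, 40, p2, 33, 7, Atlas), (17, 19, bio, 24, 28, Atlas), (17, 19, x2, 33, 7, Atlas), (17, 28, bio, 24, 28, Atlas), (17, 28, x2, 33, 7, Atlas)}
Keep only column(s) sid, pname, pid (4 duplicate(s) eliminated): {(14, Atlas, 7), (17, Atlas, 28), (17, Atlas, 7)}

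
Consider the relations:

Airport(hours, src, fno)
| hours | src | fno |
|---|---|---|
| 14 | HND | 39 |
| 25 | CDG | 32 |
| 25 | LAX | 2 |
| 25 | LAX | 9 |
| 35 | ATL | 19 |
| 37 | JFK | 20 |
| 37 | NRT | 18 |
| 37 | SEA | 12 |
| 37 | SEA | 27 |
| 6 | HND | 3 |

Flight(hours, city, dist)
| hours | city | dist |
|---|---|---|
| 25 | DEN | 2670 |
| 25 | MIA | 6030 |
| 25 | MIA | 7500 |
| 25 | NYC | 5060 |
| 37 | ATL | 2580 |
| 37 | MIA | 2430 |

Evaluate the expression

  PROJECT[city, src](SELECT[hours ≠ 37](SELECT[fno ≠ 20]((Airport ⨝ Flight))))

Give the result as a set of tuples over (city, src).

Joining Airport and Flight on hours yields {(25, CDG, 32, DEN, 2670), (25, CDG, 32, MIA, 6030), (25, CDG, 32, MIA, 7500), (25, CDG, 32, NYC, 5060), (25, LAX, 2, DEN, 2670), (25, LAX, 2, MIA, 6030), (25, LAX, 2, MIA, 7500), (25, LAX, 2, NYC, 5060), (25, LAX, 9, DEN, 2670), (25, LAX, 9, MIA, 6030), (25, LAX, 9, MIA, 7500), (25, LAX, 9, NYC, 5060), (37, JFK, 20, ATL, 2580), (37, JFK, 20, MIA, 2430), (37, NRT, 18, ATL, 2580), (37, NRT, 18, MIA, 2430), (37, SEA, 12, ATL, 2580), (37, SEA, 12, MIA, 2430), (37, SEA, 27, ATL, 2580), (37, SEA, 27, MIA, 2430)}.
Apply σ_{fno ≠ 20}; surviving tuples: {(25, CDG, 32, DEN, 2670), (25, CDG, 32, MIA, 6030), (25, CDG, 32, MIA, 7500), (25, CDG, 32, NYC, 5060), (25, LAX, 2, DEN, 2670), (25, LAX, 2, MIA, 6030), (25, LAX, 2, MIA, 7500), (25, LAX, 2, NYC, 5060), (25, LAX, 9, DEN, 2670), (25, LAX, 9, MIA, 6030), (25, LAX, 9, MIA, 7500), (25, LAX, 9, NYC, 5060), (37, NRT, 18, ATL, 2580), (37, NRT, 18, MIA, 2430), (37, SEA, 12, ATL, 2580), (37, SEA, 12, MIA, 2430), (37, SEA, 27, ATL, 2580), (37, SEA, 27, MIA, 2430)}
Apply σ_{hours ≠ 37}; surviving tuples: {(25, CDG, 32, DEN, 2670), (25, CDG, 32, MIA, 6030), (25, CDG, 32, MIA, 7500), (25, CDG, 32, NYC, 5060), (25, LAX, 2, DEN, 2670), (25, LAX, 2, MIA, 6030), (25, LAX, 2, MIA, 7500), (25, LAX, 2, NYC, 5060), (25, LAX, 9, DEN, 2670), (25, LAX, 9, MIA, 6030), (25, LAX, 9, MIA, 7500), (25, LAX, 9, NYC, 5060)}
Projecting to city, src (6 duplicate(s) eliminated): {(DEN, CDG), (DEN, LAX), (MIA, CDG), (MIA, LAX), (NYC, CDG), (NYC, LAX)}

{(DEN, CDG), (DEN, LAX), (MIA, CDG), (MIA, LAX), (NYC, CDG), (NYC, LAX)}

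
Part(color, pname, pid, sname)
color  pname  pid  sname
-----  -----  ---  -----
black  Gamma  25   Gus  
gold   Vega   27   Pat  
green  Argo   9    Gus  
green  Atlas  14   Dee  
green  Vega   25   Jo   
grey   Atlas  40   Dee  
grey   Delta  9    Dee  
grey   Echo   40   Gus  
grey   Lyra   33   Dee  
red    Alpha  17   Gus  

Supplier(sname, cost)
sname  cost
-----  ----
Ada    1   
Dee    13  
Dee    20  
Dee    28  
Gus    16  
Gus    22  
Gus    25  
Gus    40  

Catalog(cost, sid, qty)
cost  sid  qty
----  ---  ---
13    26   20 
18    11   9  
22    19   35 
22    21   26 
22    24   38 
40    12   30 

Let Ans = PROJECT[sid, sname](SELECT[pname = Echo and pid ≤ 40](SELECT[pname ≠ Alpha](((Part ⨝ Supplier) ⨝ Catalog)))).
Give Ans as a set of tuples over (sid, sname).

{(12, Gus), (19, Gus), (21, Gus), (24, Gus)}

Natural join on sname: {(black, Gamma, 25, Gus, 16), (black, Gamma, 25, Gus, 22), (black, Gamma, 25, Gus, 25), (black, Gamma, 25, Gus, 40), (green, Argo, 9, Gus, 16), (green, Argo, 9, Gus, 22), (green, Argo, 9, Gus, 25), (green, Argo, 9, Gus, 40), (green, Atlas, 14, Dee, 13), (green, Atlas, 14, Dee, 20), (green, Atlas, 14, Dee, 28), (grey, Atlas, 40, Dee, 13), (grey, Atlas, 40, Dee, 20), (grey, Atlas, 40, Dee, 28), (grey, Delta, 9, Dee, 13), (grey, Delta, 9, Dee, 20), (grey, Delta, 9, Dee, 28), (grey, Echo, 40, Gus, 16), (grey, Echo, 40, Gus, 22), (grey, Echo, 40, Gus, 25), (grey, Echo, 40, Gus, 40), (grey, Lyra, 33, Dee, 13), (grey, Lyra, 33, Dee, 20), (grey, Lyra, 33, Dee, 28), (red, Alpha, 17, Gus, 16), (red, Alpha, 17, Gus, 22), (red, Alpha, 17, Gus, 25), (red, Alpha, 17, Gus, 40)}
Natural join on cost: {(black, Gamma, 25, Gus, 22, 19, 35), (black, Gamma, 25, Gus, 22, 21, 26), (black, Gamma, 25, Gus, 22, 24, 38), (black, Gamma, 25, Gus, 40, 12, 30), (green, Argo, 9, Gus, 22, 19, 35), (green, Argo, 9, Gus, 22, 21, 26), (green, Argo, 9, Gus, 22, 24, 38), (green, Argo, 9, Gus, 40, 12, 30), (green, Atlas, 14, Dee, 13, 26, 20), (grey, Atlas, 40, Dee, 13, 26, 20), (grey, Delta, 9, Dee, 13, 26, 20), (grey, Echo, 40, Gus, 22, 19, 35), (grey, Echo, 40, Gus, 22, 21, 26), (grey, Echo, 40, Gus, 22, 24, 38), (grey, Echo, 40, Gus, 40, 12, 30), (grey, Lyra, 33, Dee, 13, 26, 20), (red, Alpha, 17, Gus, 22, 19, 35), (red, Alpha, 17, Gus, 22, 21, 26), (red, Alpha, 17, Gus, 22, 24, 38), (red, Alpha, 17, Gus, 40, 12, 30)}
Selection pname ≠ Alpha: {(black, Gamma, 25, Gus, 22, 19, 35), (black, Gamma, 25, Gus, 22, 21, 26), (black, Gamma, 25, Gus, 22, 24, 38), (black, Gamma, 25, Gus, 40, 12, 30), (green, Argo, 9, Gus, 22, 19, 35), (green, Argo, 9, Gus, 22, 21, 26), (green, Argo, 9, Gus, 22, 24, 38), (green, Argo, 9, Gus, 40, 12, 30), (green, Atlas, 14, Dee, 13, 26, 20), (grey, Atlas, 40, Dee, 13, 26, 20), (grey, Delta, 9, Dee, 13, 26, 20), (grey, Echo, 40, Gus, 22, 19, 35), (grey, Echo, 40, Gus, 22, 21, 26), (grey, Echo, 40, Gus, 22, 24, 38), (grey, Echo, 40, Gus, 40, 12, 30), (grey, Lyra, 33, Dee, 13, 26, 20)}
Selection pname = Echo and pid ≤ 40: {(grey, Echo, 40, Gus, 22, 19, 35), (grey, Echo, 40, Gus, 22, 21, 26), (grey, Echo, 40, Gus, 22, 24, 38), (grey, Echo, 40, Gus, 40, 12, 30)}
Keep only column(s) sid, sname: {(12, Gus), (19, Gus), (21, Gus), (24, Gus)}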